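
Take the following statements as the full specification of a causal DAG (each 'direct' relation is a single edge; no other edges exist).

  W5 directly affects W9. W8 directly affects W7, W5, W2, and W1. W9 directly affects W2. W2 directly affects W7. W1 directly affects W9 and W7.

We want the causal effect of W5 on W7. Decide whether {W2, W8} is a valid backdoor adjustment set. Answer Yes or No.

No

Backdoor paths from W5 to W7 (paths whose first edge points into W5):
  P1: W5 <- W8 -> W1 -> W9 -> W2 -> W7
  P2: W5 <- W8 -> W1 -> W7
  P3: W5 <- W8 -> W2 <- W9 <- W1 -> W7
  P4: W5 <- W8 -> W2 -> W7
  P5: W5 <- W8 -> W7
Condition 1 (no descendant of W5 in the set): FAILS — W2 is a descendant of W5.
Condition 2 (every backdoor path blocked by {W2, W8}):
  P1: blocked at fork node W8 ∈ conditioning set.
  P2: blocked at fork node W8 ∈ conditioning set.
  P3: blocked at fork node W8 ∈ conditioning set.
  P4: blocked at fork node W8 ∈ conditioning set.
  P5: blocked at fork node W8 ∈ conditioning set.
{W2, W8} does not satisfy the backdoor criterion.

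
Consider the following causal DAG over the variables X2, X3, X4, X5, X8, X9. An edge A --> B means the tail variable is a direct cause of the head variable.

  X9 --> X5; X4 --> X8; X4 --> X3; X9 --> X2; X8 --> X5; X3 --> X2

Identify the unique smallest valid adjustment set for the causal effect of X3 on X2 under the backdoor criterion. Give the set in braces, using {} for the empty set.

Variables eligible for adjustment (non-descendants of X3, excluding X3 and X2): {X4, X5, X8, X9}.
Backdoor paths from X3 to X2:
  P1: X3 <- X4 -> X8 -> X5 <- X9 -> X2
Each backdoor path contains an unconditioned collider, so every path is already blocked with the empty conditioning set:
  P1: blocked at collider X5 (neither it nor any descendant is in the conditioning set).
The empty set is therefore the unique smallest valid set.

{}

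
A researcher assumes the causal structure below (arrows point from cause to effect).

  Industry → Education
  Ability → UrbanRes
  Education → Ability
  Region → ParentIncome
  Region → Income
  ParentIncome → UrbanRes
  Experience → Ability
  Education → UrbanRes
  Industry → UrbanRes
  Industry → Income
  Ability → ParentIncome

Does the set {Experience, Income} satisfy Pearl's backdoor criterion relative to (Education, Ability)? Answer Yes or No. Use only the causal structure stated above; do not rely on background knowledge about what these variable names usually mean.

Yes

Backdoor paths from Education to Ability (paths whose first edge points into Education):
  P1: Education <- Industry -> UrbanRes <- Ability
  P2: Education <- Industry -> UrbanRes <- ParentIncome <- Ability
  P3: Education <- Industry -> Income <- Region -> ParentIncome <- Ability
  P4: Education <- Industry -> Income <- Region -> ParentIncome -> UrbanRes <- Ability
Condition 1 (no descendant of Education in the set): holds — descendants of Education are {Ability, ParentIncome, UrbanRes}; none are in {Experience, Income}.
Condition 2 (every backdoor path blocked by {Experience, Income}):
  P1: blocked at collider UrbanRes (neither it nor any descendant is in the conditioning set).
  P2: blocked at collider UrbanRes (neither it nor any descendant is in the conditioning set).
  P3: blocked at collider ParentIncome (neither it nor any descendant is in the conditioning set).
  P4: blocked at collider UrbanRes (neither it nor any descendant is in the conditioning set).
{Experience, Income} satisfies the backdoor criterion.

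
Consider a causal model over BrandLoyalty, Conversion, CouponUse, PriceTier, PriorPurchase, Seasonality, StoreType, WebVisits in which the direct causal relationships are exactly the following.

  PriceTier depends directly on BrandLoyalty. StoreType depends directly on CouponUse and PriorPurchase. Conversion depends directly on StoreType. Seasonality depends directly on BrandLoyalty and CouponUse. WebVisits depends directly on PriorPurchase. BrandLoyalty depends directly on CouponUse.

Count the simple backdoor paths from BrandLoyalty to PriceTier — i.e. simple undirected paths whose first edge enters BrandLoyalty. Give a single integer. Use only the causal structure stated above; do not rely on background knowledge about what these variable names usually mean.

A backdoor path from BrandLoyalty to PriceTier is any simple undirected path whose first edge points into BrandLoyalty (i.e. leaves BrandLoyalty via a parent).
Parents of BrandLoyalty: {CouponUse}.
No simple path from any parent of BrandLoyalty reaches PriceTier without revisiting BrandLoyalty, so there are no backdoor paths.

0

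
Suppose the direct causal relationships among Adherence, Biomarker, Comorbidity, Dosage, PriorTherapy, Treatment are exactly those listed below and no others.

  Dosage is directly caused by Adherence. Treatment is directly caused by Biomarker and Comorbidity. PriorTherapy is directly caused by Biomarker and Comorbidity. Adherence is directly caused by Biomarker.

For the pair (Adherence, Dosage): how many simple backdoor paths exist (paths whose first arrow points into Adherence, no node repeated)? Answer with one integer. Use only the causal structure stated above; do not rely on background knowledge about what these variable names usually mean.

0

A backdoor path from Adherence to Dosage is any simple undirected path whose first edge points into Adherence (i.e. leaves Adherence via a parent).
Parents of Adherence: {Biomarker}.
No simple path from any parent of Adherence reaches Dosage without revisiting Adherence, so there are no backdoor paths.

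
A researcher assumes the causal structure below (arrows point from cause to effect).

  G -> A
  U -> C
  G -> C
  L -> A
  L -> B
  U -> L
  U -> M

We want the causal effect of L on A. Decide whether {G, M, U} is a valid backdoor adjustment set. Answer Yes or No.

Backdoor paths from L to A (paths whose first edge points into L):
  P1: L <- U -> C <- G -> A
Condition 1 (no descendant of L in the set): holds — descendants of L are {A, B}; none are in {G, M, U}.
Condition 2 (every backdoor path blocked by {G, M, U}):
  P1: blocked at fork node U ∈ conditioning set.
{G, M, U} satisfies the backdoor criterion.

Yes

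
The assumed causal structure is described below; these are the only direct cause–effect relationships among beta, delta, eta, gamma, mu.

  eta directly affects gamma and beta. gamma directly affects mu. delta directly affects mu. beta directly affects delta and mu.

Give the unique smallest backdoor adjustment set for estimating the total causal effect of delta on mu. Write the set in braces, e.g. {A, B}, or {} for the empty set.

Variables eligible for adjustment (non-descendants of delta, excluding delta and mu): {beta, eta, gamma}.
Backdoor paths from delta to mu:
  P1: delta <- beta <- eta -> gamma -> mu
  P2: delta <- beta -> mu
The empty set is not sufficient: P1 (delta <- beta <- eta -> gamma -> mu) has no collider blocking it and no conditioned non-collider, so it is open.
Try {beta}:
  P1: blocked at chain node beta ∈ conditioning set.
  P2: blocked at fork node beta ∈ conditioning set.
{beta} contains no descendant of delta and blocks every backdoor path.
No other singleton works — e.g. {eta} leaves P2 open — so {beta} is the unique smallest valid adjustment set.

{beta}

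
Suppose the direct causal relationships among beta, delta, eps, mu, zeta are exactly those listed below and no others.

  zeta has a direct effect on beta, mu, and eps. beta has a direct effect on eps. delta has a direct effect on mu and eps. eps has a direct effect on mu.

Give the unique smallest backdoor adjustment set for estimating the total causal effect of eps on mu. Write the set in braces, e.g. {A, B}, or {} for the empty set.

Variables eligible for adjustment (non-descendants of eps, excluding eps and mu): {beta, delta, zeta}.
Backdoor paths from eps to mu:
  P1: eps <- zeta -> mu
  P2: eps <- beta <- zeta -> mu
  P3: eps <- delta -> mu
The empty set is not sufficient: P1 (eps <- zeta -> mu) has no collider blocking it and no conditioned non-collider, so it is open.
Try {delta, zeta}:
  P1: blocked at fork node zeta ∈ conditioning set.
  P2: blocked at fork node zeta ∈ conditioning set.
  P3: blocked at fork node delta ∈ conditioning set.
{delta, zeta} contains no descendant of eps and blocks every backdoor path.
Every element of {delta, zeta} is needed (dropping delta leaves P3 open; dropping zeta leaves P1 open), so no proper subset is valid.
Among all size-2 subsets of the eligible variables, only {delta, zeta} blocks every backdoor path, so it is the unique smallest valid adjustment set.

{delta, zeta}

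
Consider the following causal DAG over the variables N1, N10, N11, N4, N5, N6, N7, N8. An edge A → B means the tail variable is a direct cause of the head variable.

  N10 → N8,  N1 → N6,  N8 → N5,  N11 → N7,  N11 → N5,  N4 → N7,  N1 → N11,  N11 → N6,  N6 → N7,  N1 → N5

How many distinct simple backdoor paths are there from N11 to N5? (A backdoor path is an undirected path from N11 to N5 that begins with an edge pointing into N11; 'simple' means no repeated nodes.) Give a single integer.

1

A backdoor path from N11 to N5 is any simple undirected path whose first edge points into N11 (i.e. leaves N11 via a parent).
Parents of N11: {N1}.
Enumerating:
  P1: N11 <- N1 -> N5
That exhausts the simple backdoor paths. Count: 1.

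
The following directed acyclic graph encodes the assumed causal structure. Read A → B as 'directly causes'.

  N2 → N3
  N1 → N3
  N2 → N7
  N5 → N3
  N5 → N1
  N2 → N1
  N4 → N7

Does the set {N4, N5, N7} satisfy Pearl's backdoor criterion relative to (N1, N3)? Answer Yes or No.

No

Backdoor paths from N1 to N3 (paths whose first edge points into N1):
  P1: N1 <- N2 -> N3
  P2: N1 <- N5 -> N3
Condition 1 (no descendant of N1 in the set): holds — descendants of N1 are {N3}; none are in {N4, N5, N7}.
Condition 2 (every backdoor path blocked by {N4, N5, N7}):
  P1: open — no interior node is in the conditioning set.
  P2: blocked at fork node N5 ∈ conditioning set.
{N4, N5, N7} does not satisfy the backdoor criterion.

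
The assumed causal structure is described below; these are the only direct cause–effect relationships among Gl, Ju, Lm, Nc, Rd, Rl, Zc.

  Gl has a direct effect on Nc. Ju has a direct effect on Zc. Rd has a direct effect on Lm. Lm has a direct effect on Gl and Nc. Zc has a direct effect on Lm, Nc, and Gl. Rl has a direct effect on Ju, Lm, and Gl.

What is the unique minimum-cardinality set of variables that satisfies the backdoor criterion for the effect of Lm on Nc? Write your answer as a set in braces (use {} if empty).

{Rl, Zc}

Variables eligible for adjustment (non-descendants of Lm, excluding Lm and Nc): {Ju, Rd, Rl, Zc}.
Backdoor paths from Lm to Nc:
  P1: Lm <- Rl -> Ju -> Zc -> Gl -> Nc
  P2: Lm <- Rl -> Ju -> Zc -> Nc
  P3: Lm <- Rl -> Gl <- Zc -> Nc
  P4: Lm <- Rl -> Gl -> Nc
  P5: Lm <- Zc <- Ju <- Rl -> Gl -> Nc
  P6: Lm <- Zc -> Gl -> Nc
  P7: Lm <- Zc -> Nc
The empty set is not sufficient: P1 (Lm <- Rl -> Ju -> Zc -> Gl -> Nc) has no collider blocking it and no conditioned non-collider, so it is open.
Try {Rl, Zc}:
  P1: blocked at fork node Rl ∈ conditioning set.
  P2: blocked at fork node Rl ∈ conditioning set.
  P3: blocked at fork node Rl ∈ conditioning set.
  P4: blocked at fork node Rl ∈ conditioning set.
  P5: blocked at chain node Zc ∈ conditioning set.
  P6: blocked at fork node Zc ∈ conditioning set.
  P7: blocked at fork node Zc ∈ conditioning set.
{Rl, Zc} contains no descendant of Lm and blocks every backdoor path.
Every element of {Rl, Zc} is needed (dropping Rl leaves P4 open; dropping Zc leaves P6 open), so no proper subset is valid.
Among all size-2 subsets of the eligible variables, only {Rl, Zc} blocks every backdoor path, so it is the unique smallest valid adjustment set.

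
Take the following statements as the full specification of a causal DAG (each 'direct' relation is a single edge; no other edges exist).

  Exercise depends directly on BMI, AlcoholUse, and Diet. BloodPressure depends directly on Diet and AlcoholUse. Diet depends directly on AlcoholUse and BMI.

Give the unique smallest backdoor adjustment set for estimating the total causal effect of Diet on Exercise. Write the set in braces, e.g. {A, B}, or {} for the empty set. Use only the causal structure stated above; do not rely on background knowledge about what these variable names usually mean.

Variables eligible for adjustment (non-descendants of Diet, excluding Diet and Exercise): {AlcoholUse, BMI}.
Backdoor paths from Diet to Exercise:
  P1: Diet <- AlcoholUse -> Exercise
  P2: Diet <- BMI -> Exercise
The empty set is not sufficient: P1 (Diet <- AlcoholUse -> Exercise) has no collider blocking it and no conditioned non-collider, so it is open.
Try {AlcoholUse, BMI}:
  P1: blocked at fork node AlcoholUse ∈ conditioning set.
  P2: blocked at fork node BMI ∈ conditioning set.
{AlcoholUse, BMI} contains no descendant of Diet and blocks every backdoor path.
Every element of {AlcoholUse, BMI} is needed (dropping AlcoholUse leaves P1 open; dropping BMI leaves P2 open), so no proper subset is valid.
Among all size-2 subsets of the eligible variables, only {AlcoholUse, BMI} blocks every backdoor path, so it is the unique smallest valid adjustment set.

{AlcoholUse, BMI}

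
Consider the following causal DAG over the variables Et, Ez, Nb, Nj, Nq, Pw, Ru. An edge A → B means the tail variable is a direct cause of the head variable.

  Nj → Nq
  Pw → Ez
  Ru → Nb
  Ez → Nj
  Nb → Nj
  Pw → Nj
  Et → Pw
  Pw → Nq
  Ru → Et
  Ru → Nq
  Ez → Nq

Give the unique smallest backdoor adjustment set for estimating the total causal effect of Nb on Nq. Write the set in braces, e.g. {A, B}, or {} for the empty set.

{Ru}

Variables eligible for adjustment (non-descendants of Nb, excluding Nb and Nq): {Et, Ez, Pw, Ru}.
Backdoor paths from Nb to Nq:
  P1: Nb <- Ru -> Et -> Pw -> Ez -> Nj -> Nq
  P2: Nb <- Ru -> Et -> Pw -> Ez -> Nq
  P3: Nb <- Ru -> Et -> Pw -> Nj <- Ez -> Nq
  P4: Nb <- Ru -> Et -> Pw -> Nj -> Nq
  P5: Nb <- Ru -> Et -> Pw -> Nq
  P6: Nb <- Ru -> Nq
The empty set is not sufficient: P1 (Nb <- Ru -> Et -> Pw -> Ez -> Nj -> Nq) has no collider blocking it and no conditioned non-collider, so it is open.
Try {Ru}:
  P1: blocked at fork node Ru ∈ conditioning set.
  P2: blocked at fork node Ru ∈ conditioning set.
  P3: blocked at fork node Ru ∈ conditioning set.
  P4: blocked at fork node Ru ∈ conditioning set.
  P5: blocked at fork node Ru ∈ conditioning set.
  P6: blocked at fork node Ru ∈ conditioning set.
{Ru} contains no descendant of Nb and blocks every backdoor path.
No other singleton works — e.g. {Et} leaves P6 open — so {Ru} is the unique smallest valid adjustment set.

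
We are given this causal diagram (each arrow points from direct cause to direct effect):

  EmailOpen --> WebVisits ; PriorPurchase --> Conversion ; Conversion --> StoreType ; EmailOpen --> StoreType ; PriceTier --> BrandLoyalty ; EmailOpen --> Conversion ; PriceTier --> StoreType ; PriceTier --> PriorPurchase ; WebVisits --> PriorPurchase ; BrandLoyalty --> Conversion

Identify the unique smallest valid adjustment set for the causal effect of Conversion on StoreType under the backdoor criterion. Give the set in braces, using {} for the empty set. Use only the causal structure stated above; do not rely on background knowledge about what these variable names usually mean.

Variables eligible for adjustment (non-descendants of Conversion, excluding Conversion and StoreType): {BrandLoyalty, EmailOpen, PriceTier, PriorPurchase, WebVisits}.
Backdoor paths from Conversion to StoreType:
  P1: Conversion <- EmailOpen -> WebVisits -> PriorPurchase <- PriceTier -> StoreType
  P2: Conversion <- EmailOpen -> StoreType
  P3: Conversion <- PriorPurchase <- PriceTier -> StoreType
  P4: Conversion <- PriorPurchase <- WebVisits <- EmailOpen -> StoreType
  P5: Conversion <- BrandLoyalty <- PriceTier -> PriorPurchase <- WebVisits <- EmailOpen -> StoreType
  P6: Conversion <- BrandLoyalty <- PriceTier -> StoreType
The empty set is not sufficient: P2 (Conversion <- EmailOpen -> StoreType) has no collider blocking it and no conditioned non-collider, so it is open.
Try {EmailOpen, PriceTier}:
  P1: blocked at fork node EmailOpen ∈ conditioning set.
  P2: blocked at fork node EmailOpen ∈ conditioning set.
  P3: blocked at fork node PriceTier ∈ conditioning set.
  P4: blocked at fork node EmailOpen ∈ conditioning set.
  P5: blocked at fork node PriceTier ∈ conditioning set.
  P6: blocked at fork node PriceTier ∈ conditioning set.
{EmailOpen, PriceTier} contains no descendant of Conversion and blocks every backdoor path.
Every element of {EmailOpen, PriceTier} is needed (dropping EmailOpen leaves P2 open; dropping PriceTier leaves P3 open), so no proper subset is valid.
Among all size-2 subsets of the eligible variables, only {EmailOpen, PriceTier} blocks every backdoor path, so it is the unique smallest valid adjustment set.

{EmailOpen, PriceTier}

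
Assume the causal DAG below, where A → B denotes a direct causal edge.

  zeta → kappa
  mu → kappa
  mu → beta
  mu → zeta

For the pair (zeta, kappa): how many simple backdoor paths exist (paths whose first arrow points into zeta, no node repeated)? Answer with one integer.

1

A backdoor path from zeta to kappa is any simple undirected path whose first edge points into zeta (i.e. leaves zeta via a parent).
Parents of zeta: {mu}.
Enumerating:
  P1: zeta <- mu -> kappa
That exhausts the simple backdoor paths. Count: 1.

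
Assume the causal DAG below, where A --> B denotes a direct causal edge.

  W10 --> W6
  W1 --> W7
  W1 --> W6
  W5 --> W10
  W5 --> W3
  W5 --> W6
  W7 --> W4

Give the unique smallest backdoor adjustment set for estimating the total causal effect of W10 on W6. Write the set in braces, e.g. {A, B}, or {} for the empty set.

{W5}

Variables eligible for adjustment (non-descendants of W10, excluding W10 and W6): {W1, W3, W4, W5, W7}.
Backdoor paths from W10 to W6:
  P1: W10 <- W5 -> W6
The empty set is not sufficient: P1 (W10 <- W5 -> W6) has no collider blocking it and no conditioned non-collider, so it is open.
Try {W5}:
  P1: blocked at fork node W5 ∈ conditioning set.
{W5} contains no descendant of W10 and blocks every backdoor path.
No other singleton works — e.g. {W1} leaves P1 open — so {W5} is the unique smallest valid adjustment set.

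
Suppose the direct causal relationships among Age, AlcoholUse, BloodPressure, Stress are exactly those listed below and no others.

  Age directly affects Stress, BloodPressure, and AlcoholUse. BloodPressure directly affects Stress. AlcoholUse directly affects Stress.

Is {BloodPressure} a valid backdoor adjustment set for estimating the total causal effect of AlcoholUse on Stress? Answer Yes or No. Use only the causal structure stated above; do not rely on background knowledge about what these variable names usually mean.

No

Backdoor paths from AlcoholUse to Stress (paths whose first edge points into AlcoholUse):
  P1: AlcoholUse <- Age -> BloodPressure -> Stress
  P2: AlcoholUse <- Age -> Stress
Condition 1 (no descendant of AlcoholUse in the set): holds — descendants of AlcoholUse are {Stress}; none are in {BloodPressure}.
Condition 2 (every backdoor path blocked by {BloodPressure}):
  P1: blocked at chain node BloodPressure ∈ conditioning set.
  P2: open — no interior node is in the conditioning set.
{BloodPressure} does not satisfy the backdoor criterion.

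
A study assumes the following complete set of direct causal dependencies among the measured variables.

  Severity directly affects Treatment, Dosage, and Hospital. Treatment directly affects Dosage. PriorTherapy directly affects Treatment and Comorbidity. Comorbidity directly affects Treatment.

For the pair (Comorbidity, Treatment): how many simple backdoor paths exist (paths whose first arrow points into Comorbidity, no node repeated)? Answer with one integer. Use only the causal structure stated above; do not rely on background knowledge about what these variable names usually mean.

A backdoor path from Comorbidity to Treatment is any simple undirected path whose first edge points into Comorbidity (i.e. leaves Comorbidity via a parent).
Parents of Comorbidity: {PriorTherapy}.
Enumerating:
  P1: Comorbidity <- PriorTherapy -> Treatment
That exhausts the simple backdoor paths. Count: 1.

1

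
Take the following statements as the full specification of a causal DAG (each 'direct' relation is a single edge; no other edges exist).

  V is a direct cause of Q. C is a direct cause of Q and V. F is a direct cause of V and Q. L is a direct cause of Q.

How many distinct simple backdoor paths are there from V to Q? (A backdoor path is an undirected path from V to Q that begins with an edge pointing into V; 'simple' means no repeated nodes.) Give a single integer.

2

A backdoor path from V to Q is any simple undirected path whose first edge points into V (i.e. leaves V via a parent).
Parents of V: {C, F}.
Enumerating:
  P1: V <- F -> Q
  P2: V <- C -> Q
That exhausts the simple backdoor paths. Count: 2.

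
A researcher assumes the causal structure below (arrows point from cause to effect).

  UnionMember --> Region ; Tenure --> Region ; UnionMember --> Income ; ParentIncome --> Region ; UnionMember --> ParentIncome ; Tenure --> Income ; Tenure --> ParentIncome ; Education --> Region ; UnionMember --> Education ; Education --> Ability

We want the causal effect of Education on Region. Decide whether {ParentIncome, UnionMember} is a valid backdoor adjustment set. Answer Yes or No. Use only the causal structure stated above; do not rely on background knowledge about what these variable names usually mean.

Backdoor paths from Education to Region (paths whose first edge points into Education):
  P1: Education <- UnionMember -> Income <- Tenure -> ParentIncome -> Region
  P2: Education <- UnionMember -> Income <- Tenure -> Region
  P3: Education <- UnionMember -> ParentIncome <- Tenure -> Region
  P4: Education <- UnionMember -> ParentIncome -> Region
  P5: Education <- UnionMember -> Region
Condition 1 (no descendant of Education in the set): holds — descendants of Education are {Ability, Region}; none are in {ParentIncome, UnionMember}.
Condition 2 (every backdoor path blocked by {ParentIncome, UnionMember}):
  P1: blocked at fork node UnionMember ∈ conditioning set.
  P2: blocked at fork node UnionMember ∈ conditioning set.
  P3: blocked at fork node UnionMember ∈ conditioning set.
  P4: blocked at fork node UnionMember ∈ conditioning set.
  P5: blocked at fork node UnionMember ∈ conditioning set.
{ParentIncome, UnionMember} satisfies the backdoor criterion.

Yes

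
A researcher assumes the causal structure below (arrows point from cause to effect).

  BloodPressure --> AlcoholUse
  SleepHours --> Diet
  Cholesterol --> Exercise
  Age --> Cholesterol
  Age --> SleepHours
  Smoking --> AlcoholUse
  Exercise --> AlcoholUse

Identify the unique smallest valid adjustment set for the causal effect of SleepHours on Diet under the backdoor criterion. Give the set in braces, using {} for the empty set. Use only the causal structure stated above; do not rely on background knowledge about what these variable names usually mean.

Variables eligible for adjustment (non-descendants of SleepHours, excluding SleepHours and Diet): {Age, AlcoholUse, BloodPressure, Cholesterol, Exercise, Smoking}.
Backdoor paths from SleepHours to Diet:
  (none)
With no backdoor paths the empty set already satisfies the criterion, and it is trivially minimal.

{}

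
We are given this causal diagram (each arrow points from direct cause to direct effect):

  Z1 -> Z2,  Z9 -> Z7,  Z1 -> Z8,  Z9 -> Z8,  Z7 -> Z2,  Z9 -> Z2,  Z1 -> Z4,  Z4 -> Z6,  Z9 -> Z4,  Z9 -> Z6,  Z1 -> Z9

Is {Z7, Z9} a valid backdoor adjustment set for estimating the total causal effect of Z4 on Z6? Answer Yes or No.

Backdoor paths from Z4 to Z6 (paths whose first edge points into Z4):
  P1: Z4 <- Z1 -> Z9 -> Z6
  P2: Z4 <- Z1 -> Z2 <- Z9 -> Z6
  P3: Z4 <- Z1 -> Z2 <- Z7 <- Z9 -> Z6
  P4: Z4 <- Z1 -> Z8 <- Z9 -> Z6
  P5: Z4 <- Z9 -> Z6
Condition 1 (no descendant of Z4 in the set): holds — descendants of Z4 are {Z6}; none are in {Z7, Z9}.
Condition 2 (every backdoor path blocked by {Z7, Z9}):
  P1: blocked at chain node Z9 ∈ conditioning set.
  P2: blocked at collider Z2 (neither it nor any descendant is in the conditioning set).
  P3: blocked at collider Z2 (neither it nor any descendant is in the conditioning set).
  P4: blocked at collider Z8 (neither it nor any descendant is in the conditioning set).
  P5: blocked at fork node Z9 ∈ conditioning set.
{Z7, Z9} satisfies the backdoor criterion.

Yes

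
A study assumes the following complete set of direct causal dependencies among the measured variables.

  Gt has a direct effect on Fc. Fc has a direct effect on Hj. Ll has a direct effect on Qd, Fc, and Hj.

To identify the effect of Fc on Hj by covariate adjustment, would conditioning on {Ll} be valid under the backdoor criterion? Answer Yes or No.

Yes

Backdoor paths from Fc to Hj (paths whose first edge points into Fc):
  P1: Fc <- Ll -> Hj
Condition 1 (no descendant of Fc in the set): holds — descendants of Fc are {Hj}; none are in {Ll}.
Condition 2 (every backdoor path blocked by {Ll}):
  P1: blocked at fork node Ll ∈ conditioning set.
{Ll} satisfies the backdoor criterion.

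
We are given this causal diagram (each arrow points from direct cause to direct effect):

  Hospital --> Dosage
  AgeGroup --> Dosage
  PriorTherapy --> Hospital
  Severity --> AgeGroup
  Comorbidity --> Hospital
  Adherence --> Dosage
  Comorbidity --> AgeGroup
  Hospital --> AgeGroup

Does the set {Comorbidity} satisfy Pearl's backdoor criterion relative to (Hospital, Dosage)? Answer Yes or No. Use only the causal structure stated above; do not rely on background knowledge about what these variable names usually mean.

Yes

Backdoor paths from Hospital to Dosage (paths whose first edge points into Hospital):
  P1: Hospital <- Comorbidity -> AgeGroup -> Dosage
Condition 1 (no descendant of Hospital in the set): holds — descendants of Hospital are {AgeGroup, Dosage}; none are in {Comorbidity}.
Condition 2 (every backdoor path blocked by {Comorbidity}):
  P1: blocked at fork node Comorbidity ∈ conditioning set.
{Comorbidity} satisfies the backdoor criterion.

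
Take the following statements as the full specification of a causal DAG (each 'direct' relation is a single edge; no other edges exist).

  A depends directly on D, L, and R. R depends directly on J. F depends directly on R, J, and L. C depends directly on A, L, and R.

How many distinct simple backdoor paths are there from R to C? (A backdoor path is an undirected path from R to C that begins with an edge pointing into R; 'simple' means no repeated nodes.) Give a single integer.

A backdoor path from R to C is any simple undirected path whose first edge points into R (i.e. leaves R via a parent).
Parents of R: {J}.
Enumerating:
  P1: R <- J -> F <- L -> A -> C
  P2: R <- J -> F <- L -> C
That exhausts the simple backdoor paths. Count: 2.

2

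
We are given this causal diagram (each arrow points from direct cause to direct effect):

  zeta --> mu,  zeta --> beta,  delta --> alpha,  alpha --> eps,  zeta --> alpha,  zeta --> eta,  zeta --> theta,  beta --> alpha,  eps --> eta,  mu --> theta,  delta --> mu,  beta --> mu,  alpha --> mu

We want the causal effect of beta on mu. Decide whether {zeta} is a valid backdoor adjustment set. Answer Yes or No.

Yes

Backdoor paths from beta to mu (paths whose first edge points into beta):
  P1: beta <- zeta -> alpha <- delta -> mu
  P2: beta <- zeta -> alpha -> mu
  P3: beta <- zeta -> mu
  P4: beta <- zeta -> theta <- mu
  P5: beta <- zeta -> eta <- eps <- alpha <- delta -> mu
  P6: beta <- zeta -> eta <- eps <- alpha -> mu
Condition 1 (no descendant of beta in the set): holds — descendants of beta are {alpha, eps, eta, mu, theta}; none are in {zeta}.
Condition 2 (every backdoor path blocked by {zeta}):
  P1: blocked at fork node zeta ∈ conditioning set.
  P2: blocked at fork node zeta ∈ conditioning set.
  P3: blocked at fork node zeta ∈ conditioning set.
  P4: blocked at fork node zeta ∈ conditioning set.
  P5: blocked at fork node zeta ∈ conditioning set.
  P6: blocked at fork node zeta ∈ conditioning set.
{zeta} satisfies the backdoor criterion.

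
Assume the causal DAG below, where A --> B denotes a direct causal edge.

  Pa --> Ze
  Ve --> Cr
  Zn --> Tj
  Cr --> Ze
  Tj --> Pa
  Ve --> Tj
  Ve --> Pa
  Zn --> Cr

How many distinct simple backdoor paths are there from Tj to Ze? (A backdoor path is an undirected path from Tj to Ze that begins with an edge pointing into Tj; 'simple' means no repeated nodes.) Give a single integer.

A backdoor path from Tj to Ze is any simple undirected path whose first edge points into Tj (i.e. leaves Tj via a parent).
Parents of Tj: {Ve, Zn}.
Enumerating:
  P1: Tj <- Ve -> Cr -> Ze
  P2: Tj <- Ve -> Pa -> Ze
  P3: Tj <- Zn -> Cr <- Ve -> Pa -> Ze
  P4: Tj <- Zn -> Cr -> Ze
That exhausts the simple backdoor paths. Count: 4.

4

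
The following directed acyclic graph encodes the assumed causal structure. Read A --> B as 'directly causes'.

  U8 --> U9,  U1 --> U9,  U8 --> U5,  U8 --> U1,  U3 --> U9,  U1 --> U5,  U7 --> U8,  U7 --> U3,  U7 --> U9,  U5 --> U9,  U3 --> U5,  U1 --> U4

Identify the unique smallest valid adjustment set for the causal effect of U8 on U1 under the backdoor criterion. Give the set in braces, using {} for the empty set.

Variables eligible for adjustment (non-descendants of U8, excluding U8 and U1): {U3, U7}.
Backdoor paths from U8 to U1:
  P1: U8 <- U7 -> U3 -> U5 <- U1
  P2: U8 <- U7 -> U3 -> U5 -> U9 <- U1
  P3: U8 <- U7 -> U3 -> U9 <- U1
  P4: U8 <- U7 -> U3 -> U9 <- U5 <- U1
  P5: U8 <- U7 -> U9 <- U1
  P6: U8 <- U7 -> U9 <- U3 -> U5 <- U1
  P7: U8 <- U7 -> U9 <- U5 <- U1
Each backdoor path contains an unconditioned collider, so every path is already blocked with the empty conditioning set:
  P1: blocked at collider U5 (neither it nor any descendant is in the conditioning set).
  P2: blocked at collider U9 (neither it nor any descendant is in the conditioning set).
  P3: blocked at collider U9 (neither it nor any descendant is in the conditioning set).
  P4: blocked at collider U9 (neither it nor any descendant is in the conditioning set).
  P5: blocked at collider U9 (neither it nor any descendant is in the conditioning set).
  P6: blocked at collider U9 (neither it nor any descendant is in the conditioning set).
  P7: blocked at collider U9 (neither it nor any descendant is in the conditioning set).
The empty set is therefore the unique smallest valid set.

{}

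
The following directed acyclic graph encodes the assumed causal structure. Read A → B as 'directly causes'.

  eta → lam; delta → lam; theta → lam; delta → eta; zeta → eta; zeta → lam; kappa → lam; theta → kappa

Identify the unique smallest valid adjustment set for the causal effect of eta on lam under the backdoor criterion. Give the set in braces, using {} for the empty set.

Variables eligible for adjustment (non-descendants of eta, excluding eta and lam): {delta, kappa, theta, zeta}.
Backdoor paths from eta to lam:
  P1: eta <- zeta -> lam
  P2: eta <- delta -> lam
The empty set is not sufficient: P1 (eta <- zeta -> lam) has no collider blocking it and no conditioned non-collider, so it is open.
Try {delta, zeta}:
  P1: blocked at fork node zeta ∈ conditioning set.
  P2: blocked at fork node delta ∈ conditioning set.
{delta, zeta} contains no descendant of eta and blocks every backdoor path.
Every element of {delta, zeta} is needed (dropping delta leaves P2 open; dropping zeta leaves P1 open), so no proper subset is valid.
Among all size-2 subsets of the eligible variables, only {delta, zeta} blocks every backdoor path, so it is the unique smallest valid adjustment set.

{delta, zeta}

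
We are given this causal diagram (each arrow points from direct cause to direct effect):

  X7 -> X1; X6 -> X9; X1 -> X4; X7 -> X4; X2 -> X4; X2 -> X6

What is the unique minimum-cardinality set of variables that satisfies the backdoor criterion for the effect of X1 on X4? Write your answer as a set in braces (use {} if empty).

{X7}

Variables eligible for adjustment (non-descendants of X1, excluding X1 and X4): {X2, X6, X7, X9}.
Backdoor paths from X1 to X4:
  P1: X1 <- X7 -> X4
The empty set is not sufficient: P1 (X1 <- X7 -> X4) has no collider blocking it and no conditioned non-collider, so it is open.
Try {X7}:
  P1: blocked at fork node X7 ∈ conditioning set.
{X7} contains no descendant of X1 and blocks every backdoor path.
No other singleton works — e.g. {X2} leaves P1 open — so {X7} is the unique smallest valid adjustment set.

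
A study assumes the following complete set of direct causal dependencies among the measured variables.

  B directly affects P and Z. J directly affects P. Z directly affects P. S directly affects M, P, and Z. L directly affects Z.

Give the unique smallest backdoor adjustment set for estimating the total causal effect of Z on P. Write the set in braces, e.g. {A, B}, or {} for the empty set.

{B, S}

Variables eligible for adjustment (non-descendants of Z, excluding Z and P): {B, J, L, M, S}.
Backdoor paths from Z to P:
  P1: Z <- S -> P
  P2: Z <- B -> P
The empty set is not sufficient: P1 (Z <- S -> P) has no collider blocking it and no conditioned non-collider, so it is open.
Try {B, S}:
  P1: blocked at fork node S ∈ conditioning set.
  P2: blocked at fork node B ∈ conditioning set.
{B, S} contains no descendant of Z and blocks every backdoor path.
Every element of {B, S} is needed (dropping B leaves P2 open; dropping S leaves P1 open), so no proper subset is valid.
Among all size-2 subsets of the eligible variables, only {B, S} blocks every backdoor path, so it is the unique smallest valid adjustment set.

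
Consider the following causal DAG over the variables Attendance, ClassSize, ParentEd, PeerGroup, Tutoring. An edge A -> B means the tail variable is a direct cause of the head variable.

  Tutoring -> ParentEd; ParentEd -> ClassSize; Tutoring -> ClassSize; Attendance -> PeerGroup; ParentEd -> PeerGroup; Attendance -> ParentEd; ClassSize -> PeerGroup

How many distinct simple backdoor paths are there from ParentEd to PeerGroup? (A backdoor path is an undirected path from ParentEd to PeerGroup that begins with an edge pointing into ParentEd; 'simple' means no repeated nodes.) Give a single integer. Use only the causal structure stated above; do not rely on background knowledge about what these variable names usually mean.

A backdoor path from ParentEd to PeerGroup is any simple undirected path whose first edge points into ParentEd (i.e. leaves ParentEd via a parent).
Parents of ParentEd: {Attendance, Tutoring}.
Enumerating:
  P1: ParentEd <- Tutoring -> ClassSize -> PeerGroup
  P2: ParentEd <- Attendance -> PeerGroup
That exhausts the simple backdoor paths. Count: 2.

2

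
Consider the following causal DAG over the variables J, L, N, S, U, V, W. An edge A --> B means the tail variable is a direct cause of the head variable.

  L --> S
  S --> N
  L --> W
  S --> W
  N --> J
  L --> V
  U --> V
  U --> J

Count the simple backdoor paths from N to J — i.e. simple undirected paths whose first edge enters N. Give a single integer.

2

A backdoor path from N to J is any simple undirected path whose first edge points into N (i.e. leaves N via a parent).
Parents of N: {S}.
Enumerating:
  P1: N <- S <- L -> V <- U -> J
  P2: N <- S -> W <- L -> V <- U -> J
That exhausts the simple backdoor paths. Count: 2.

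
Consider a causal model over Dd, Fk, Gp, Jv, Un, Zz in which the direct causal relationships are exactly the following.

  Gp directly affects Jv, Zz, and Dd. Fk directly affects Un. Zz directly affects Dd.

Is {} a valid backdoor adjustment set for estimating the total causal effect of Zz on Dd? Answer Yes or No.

Backdoor paths from Zz to Dd (paths whose first edge points into Zz):
  P1: Zz <- Gp -> Dd
Condition 1 (no descendant of Zz in the set): holds — descendants of Zz are {Dd}; none are in {}.
Condition 2 (every backdoor path blocked by {}):
  P1: open — no interior node is in the conditioning set.
{} does not satisfy the backdoor criterion.

No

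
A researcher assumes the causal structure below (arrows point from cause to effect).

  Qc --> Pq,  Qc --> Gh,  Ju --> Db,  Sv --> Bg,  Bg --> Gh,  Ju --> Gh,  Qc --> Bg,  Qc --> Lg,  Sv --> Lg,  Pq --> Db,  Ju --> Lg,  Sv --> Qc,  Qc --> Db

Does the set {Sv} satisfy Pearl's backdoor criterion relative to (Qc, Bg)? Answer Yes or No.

Backdoor paths from Qc to Bg (paths whose first edge points into Qc):
  P1: Qc <- Sv -> Bg
  P2: Qc <- Sv -> Lg <- Ju -> Gh <- Bg
Condition 1 (no descendant of Qc in the set): holds — descendants of Qc are {Bg, Db, Gh, Lg, Pq}; none are in {Sv}.
Condition 2 (every backdoor path blocked by {Sv}):
  P1: blocked at fork node Sv ∈ conditioning set.
  P2: blocked at fork node Sv ∈ conditioning set.
{Sv} satisfies the backdoor criterion.

Yes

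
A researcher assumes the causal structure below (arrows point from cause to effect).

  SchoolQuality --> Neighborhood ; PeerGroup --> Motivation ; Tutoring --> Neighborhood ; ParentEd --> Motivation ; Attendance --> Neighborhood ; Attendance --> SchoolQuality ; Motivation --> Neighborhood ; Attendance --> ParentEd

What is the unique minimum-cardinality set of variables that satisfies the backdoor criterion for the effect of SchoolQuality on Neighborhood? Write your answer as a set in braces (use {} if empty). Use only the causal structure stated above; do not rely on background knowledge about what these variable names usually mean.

{Attendance}

Variables eligible for adjustment (non-descendants of SchoolQuality, excluding SchoolQuality and Neighborhood): {Attendance, Motivation, ParentEd, PeerGroup, Tutoring}.
Backdoor paths from SchoolQuality to Neighborhood:
  P1: SchoolQuality <- Attendance -> ParentEd -> Motivation -> Neighborhood
  P2: SchoolQuality <- Attendance -> Neighborhood
The empty set is not sufficient: P1 (SchoolQuality <- Attendance -> ParentEd -> Motivation -> Neighborhood) has no collider blocking it and no conditioned non-collider, so it is open.
Try {Attendance}:
  P1: blocked at fork node Attendance ∈ conditioning set.
  P2: blocked at fork node Attendance ∈ conditioning set.
{Attendance} contains no descendant of SchoolQuality and blocks every backdoor path.
No other singleton works — e.g. {Tutoring} leaves P1 open — so {Attendance} is the unique smallest valid adjustment set.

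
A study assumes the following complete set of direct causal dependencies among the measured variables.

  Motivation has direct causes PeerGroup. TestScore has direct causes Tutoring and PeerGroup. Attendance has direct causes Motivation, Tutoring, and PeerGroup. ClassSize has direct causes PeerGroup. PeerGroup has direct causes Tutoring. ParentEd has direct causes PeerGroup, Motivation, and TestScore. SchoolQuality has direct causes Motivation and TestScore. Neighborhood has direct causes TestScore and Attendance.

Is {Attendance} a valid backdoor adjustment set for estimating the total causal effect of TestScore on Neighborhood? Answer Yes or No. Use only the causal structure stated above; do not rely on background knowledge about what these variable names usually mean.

Backdoor paths from TestScore to Neighborhood (paths whose first edge points into TestScore):
  P1: TestScore <- Tutoring -> PeerGroup -> Motivation -> Attendance -> Neighborhood
  P2: TestScore <- Tutoring -> PeerGroup -> ParentEd <- Motivation -> Attendance -> Neighborhood
  P3: TestScore <- Tutoring -> PeerGroup -> Attendance -> Neighborhood
  P4: TestScore <- Tutoring -> Attendance -> Neighborhood
  P5: TestScore <- PeerGroup <- Tutoring -> Attendance -> Neighborhood
  P6: TestScore <- PeerGroup -> Motivation -> Attendance -> Neighborhood
  P7: TestScore <- PeerGroup -> ParentEd <- Motivation -> Attendance -> Neighborhood
  P8: TestScore <- PeerGroup -> Attendance -> Neighborhood
Condition 1 (no descendant of TestScore in the set): holds — descendants of TestScore are {Neighborhood, ParentEd, SchoolQuality}; none are in {Attendance}.
Condition 2 (every backdoor path blocked by {Attendance}):
  P1: blocked at chain node Attendance ∈ conditioning set.
  P2: blocked at collider ParentEd (neither it nor any descendant is in the conditioning set).
  P3: blocked at chain node Attendance ∈ conditioning set.
  P4: blocked at chain node Attendance ∈ conditioning set.
  P5: blocked at chain node Attendance ∈ conditioning set.
  P6: blocked at chain node Attendance ∈ conditioning set.
  P7: blocked at collider ParentEd (neither it nor any descendant is in the conditioning set).
  P8: blocked at chain node Attendance ∈ conditioning set.
{Attendance} satisfies the backdoor criterion.

Yes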